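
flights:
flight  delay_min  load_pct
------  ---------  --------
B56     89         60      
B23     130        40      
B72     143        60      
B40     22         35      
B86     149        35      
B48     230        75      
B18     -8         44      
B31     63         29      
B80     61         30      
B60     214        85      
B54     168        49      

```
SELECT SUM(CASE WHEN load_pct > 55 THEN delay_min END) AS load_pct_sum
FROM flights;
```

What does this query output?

flight=B56: ✓ → 89
flight=B23: ✗
flight=B72: ✓ → 143
flight=B40: ✗
flight=B86: ✗
flight=B48: ✓ → 230
flight=B18: ✗
flight=B31: ✗
flight=B80: ✗
flight=B60: ✓ → 214
flight=B54: ✗
load_pct_sum = 89 + 143 + 230 + 214 = 676

676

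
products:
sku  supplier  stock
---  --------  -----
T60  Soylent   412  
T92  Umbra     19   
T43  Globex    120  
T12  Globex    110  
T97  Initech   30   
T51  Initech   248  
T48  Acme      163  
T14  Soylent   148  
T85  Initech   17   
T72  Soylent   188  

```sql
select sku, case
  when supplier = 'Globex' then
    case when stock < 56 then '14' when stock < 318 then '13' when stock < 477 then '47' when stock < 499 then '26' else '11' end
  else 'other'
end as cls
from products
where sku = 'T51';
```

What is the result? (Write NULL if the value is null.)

sku = T51: supplier=Initech, stock=248.
supplier='Initech' → outer ELSE → other

other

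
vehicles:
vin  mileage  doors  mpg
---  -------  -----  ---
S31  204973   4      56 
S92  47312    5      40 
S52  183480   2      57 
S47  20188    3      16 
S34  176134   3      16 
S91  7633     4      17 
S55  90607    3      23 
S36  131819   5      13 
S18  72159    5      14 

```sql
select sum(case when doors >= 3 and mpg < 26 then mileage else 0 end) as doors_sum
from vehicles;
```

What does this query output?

vin=S31: ✗
vin=S92: ✗
vin=S52: ✗
vin=S47: ✓ → 20188
vin=S34: ✓ → 176134
vin=S91: ✓ → 7633
vin=S55: ✓ → 90607
vin=S36: ✓ → 131819
vin=S18: ✓ → 72159
doors_sum = 20188 + 176134 + 7633 + 90607 + 131819 + 72159 = 498540

498540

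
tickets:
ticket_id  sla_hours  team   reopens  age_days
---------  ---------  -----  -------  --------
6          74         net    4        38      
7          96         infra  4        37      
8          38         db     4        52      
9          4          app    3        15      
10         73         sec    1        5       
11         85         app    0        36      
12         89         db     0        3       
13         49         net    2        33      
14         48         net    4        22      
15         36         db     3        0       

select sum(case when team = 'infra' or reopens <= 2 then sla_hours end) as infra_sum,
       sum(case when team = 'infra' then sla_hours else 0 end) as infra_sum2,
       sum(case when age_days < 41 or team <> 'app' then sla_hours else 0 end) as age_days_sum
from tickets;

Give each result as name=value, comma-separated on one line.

[infra_sum: team = 'infra' or reopens <= 2]
ticket_id=6: ✗
ticket_id=7: ✓ → 96
ticket_id=8: ✗
ticket_id=9: ✗
ticket_id=10: ✓ → 73
ticket_id=11: ✓ → 85
ticket_id=12: ✓ → 89
ticket_id=13: ✓ → 49
ticket_id=14: ✗
ticket_id=15: ✗
infra_sum = 96 + 73 + 85 + 89 + 49 = 392
—
[infra_sum2: team = 'infra']
ticket_id=6: ✗
ticket_id=7: ✓ → 96
ticket_id=8: ✗
ticket_id=9: ✗
ticket_id=10: ✗
ticket_id=11: ✗
ticket_id=12: ✗
ticket_id=13: ✗
ticket_id=14: ✗
ticket_id=15: ✗
infra_sum2 = 96
—
[age_days_sum: age_days < 41 or team <> 'app']
ticket_id=6: ✓ → 74
ticket_id=7: ✓ → 96
ticket_id=8: ✓ → 38
ticket_id=9: ✓ → 4
ticket_id=10: ✓ → 73
ticket_id=11: ✓ → 85
ticket_id=12: ✓ → 89
ticket_id=13: ✓ → 49
ticket_id=14: ✓ → 48
ticket_id=15: ✓ → 36
age_days_sum = 74 + 96 + 38 + 4 + 73 + 85 + 89 + 49 + 48 + 36 = 592

infra_sum=392, infra_sum2=96, age_days_sum=592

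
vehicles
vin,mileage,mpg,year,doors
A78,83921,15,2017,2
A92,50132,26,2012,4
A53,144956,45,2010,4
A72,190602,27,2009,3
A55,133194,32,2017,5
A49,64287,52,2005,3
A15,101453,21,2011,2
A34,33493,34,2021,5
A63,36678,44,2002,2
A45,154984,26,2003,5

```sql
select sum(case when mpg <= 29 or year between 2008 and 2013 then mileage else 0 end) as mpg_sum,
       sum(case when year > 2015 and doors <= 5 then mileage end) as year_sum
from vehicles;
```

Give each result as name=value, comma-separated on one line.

[mpg_sum: mpg <= 29 or year between 2008 and 2013]
vin=A78: ✓ → 83921
vin=A92: ✓ → 50132
vin=A53: ✓ → 144956
vin=A72: ✓ → 190602
vin=A55: ✗
vin=A49: ✗
vin=A15: ✓ → 101453
vin=A34: ✗
vin=A63: ✗
vin=A45: ✓ → 154984
mpg_sum = 83921 + 50132 + 144956 + 190602 + 101453 + 154984 = 726048
—
[year_sum: year > 2015 and doors <= 5]
vin=A78: ✓ → 83921
vin=A92: ✗
vin=A53: ✗
vin=A72: ✗
vin=A55: ✓ → 133194
vin=A49: ✗
vin=A15: ✗
vin=A34: ✓ → 33493
vin=A63: ✗
vin=A45: ✗
year_sum = 83921 + 133194 + 33493 = 250608

mpg_sum=726048, year_sum=250608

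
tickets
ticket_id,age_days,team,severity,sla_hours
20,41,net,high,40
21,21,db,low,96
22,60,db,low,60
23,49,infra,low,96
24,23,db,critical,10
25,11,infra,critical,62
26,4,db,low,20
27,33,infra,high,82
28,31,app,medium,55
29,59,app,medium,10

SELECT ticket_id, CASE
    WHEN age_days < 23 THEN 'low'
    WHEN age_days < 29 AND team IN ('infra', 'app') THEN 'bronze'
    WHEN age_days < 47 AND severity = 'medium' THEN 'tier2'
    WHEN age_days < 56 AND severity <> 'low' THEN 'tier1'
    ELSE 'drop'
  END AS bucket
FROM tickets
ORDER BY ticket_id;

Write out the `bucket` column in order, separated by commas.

tier1, low, drop, drop, tier1, low, low, tier1, tier2, drop

ticket_id=20: age_days < 56 AND severity <> 'low' → tier1
ticket_id=21: age_days < 23 → low
ticket_id=22: ELSE → drop
ticket_id=23: ELSE → drop
ticket_id=24: age_days < 56 AND severity <> 'low' → tier1
ticket_id=25: age_days < 23 → low
ticket_id=26: age_days < 23 → low
ticket_id=27: age_days < 56 AND severity <> 'low' → tier1
ticket_id=28: age_days < 47 AND severity = 'medium' → tier2
ticket_id=29: ELSE → drop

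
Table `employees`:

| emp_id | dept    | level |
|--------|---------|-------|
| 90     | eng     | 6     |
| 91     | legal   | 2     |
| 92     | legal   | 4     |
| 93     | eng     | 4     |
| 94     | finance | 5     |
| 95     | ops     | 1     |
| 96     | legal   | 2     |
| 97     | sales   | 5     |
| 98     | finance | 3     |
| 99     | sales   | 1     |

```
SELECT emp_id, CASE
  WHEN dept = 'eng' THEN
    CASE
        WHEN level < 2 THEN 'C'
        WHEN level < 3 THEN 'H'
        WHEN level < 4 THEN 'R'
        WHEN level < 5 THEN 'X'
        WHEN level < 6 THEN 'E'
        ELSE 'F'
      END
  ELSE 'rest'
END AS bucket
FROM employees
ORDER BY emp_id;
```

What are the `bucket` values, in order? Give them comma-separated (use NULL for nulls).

emp_id=90: dept='eng' → inner[ELSE] → F
emp_id=91: dept='legal' → outer ELSE → rest
emp_id=92: dept='legal' → outer ELSE → rest
emp_id=93: dept='eng' → inner[level < 5] → X
emp_id=94: dept='finance' → outer ELSE → rest
emp_id=95: dept='ops' → outer ELSE → rest
emp_id=96: dept='legal' → outer ELSE → rest
emp_id=97: dept='sales' → outer ELSE → rest
emp_id=98: dept='finance' → outer ELSE → rest
emp_id=99: dept='sales' → outer ELSE → rest

F, rest, rest, X, rest, rest, rest, rest, rest, rest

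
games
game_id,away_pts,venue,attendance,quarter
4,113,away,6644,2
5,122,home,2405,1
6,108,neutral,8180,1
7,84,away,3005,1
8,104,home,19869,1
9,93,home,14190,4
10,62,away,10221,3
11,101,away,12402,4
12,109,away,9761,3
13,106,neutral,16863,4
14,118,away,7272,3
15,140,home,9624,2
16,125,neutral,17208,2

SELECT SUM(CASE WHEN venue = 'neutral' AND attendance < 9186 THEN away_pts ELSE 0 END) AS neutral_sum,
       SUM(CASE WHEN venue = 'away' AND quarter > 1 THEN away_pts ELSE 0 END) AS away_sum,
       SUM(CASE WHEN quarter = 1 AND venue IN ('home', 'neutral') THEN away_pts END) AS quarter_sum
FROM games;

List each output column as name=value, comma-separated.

[neutral_sum: venue = 'neutral' AND attendance < 9186]
game_id=4: ✗
game_id=5: ✗
game_id=6: ✓ → 108
game_id=7: ✗
game_id=8: ✗
game_id=9: ✗
game_id=10: ✗
game_id=11: ✗
game_id=12: ✗
game_id=13: ✗
game_id=14: ✗
game_id=15: ✗
game_id=16: ✗
neutral_sum = 108
—
[away_sum: venue = 'away' AND quarter > 1]
game_id=4: ✓ → 113
game_id=5: ✗
game_id=6: ✗
game_id=7: ✗
game_id=8: ✗
game_id=9: ✗
game_id=10: ✓ → 62
game_id=11: ✓ → 101
game_id=12: ✓ → 109
game_id=13: ✗
game_id=14: ✓ → 118
game_id=15: ✗
game_id=16: ✗
away_sum = 113 + 62 + 101 + 109 + 118 = 503
—
[quarter_sum: quarter = 1 AND venue IN ('home', 'neutral')]
game_id=4: ✗
game_id=5: ✓ → 122
game_id=6: ✓ → 108
game_id=7: ✗
game_id=8: ✓ → 104
game_id=9: ✗
game_id=10: ✗
game_id=11: ✗
game_id=12: ✗
game_id=13: ✗
game_id=14: ✗
game_id=15: ✗
game_id=16: ✗
quarter_sum = 122 + 108 + 104 = 334

neutral_sum=108, away_sum=503, quarter_sum=334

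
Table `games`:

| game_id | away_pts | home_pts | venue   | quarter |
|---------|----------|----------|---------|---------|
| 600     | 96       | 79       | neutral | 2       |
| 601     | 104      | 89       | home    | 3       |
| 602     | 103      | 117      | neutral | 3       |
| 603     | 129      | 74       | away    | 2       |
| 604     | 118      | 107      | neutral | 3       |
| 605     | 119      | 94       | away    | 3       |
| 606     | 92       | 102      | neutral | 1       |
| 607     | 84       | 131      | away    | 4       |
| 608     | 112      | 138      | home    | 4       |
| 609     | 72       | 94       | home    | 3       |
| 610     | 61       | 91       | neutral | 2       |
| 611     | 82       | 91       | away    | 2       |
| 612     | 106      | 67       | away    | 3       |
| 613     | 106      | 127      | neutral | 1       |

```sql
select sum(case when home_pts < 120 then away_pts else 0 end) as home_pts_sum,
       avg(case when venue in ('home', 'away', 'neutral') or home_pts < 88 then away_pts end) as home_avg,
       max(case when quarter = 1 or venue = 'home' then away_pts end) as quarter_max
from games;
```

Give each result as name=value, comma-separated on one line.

[home_pts_sum: home_pts < 120]
game_id=600: ✓ → 96
game_id=601: ✓ → 104
game_id=602: ✓ → 103
game_id=603: ✓ → 129
game_id=604: ✓ → 118
game_id=605: ✓ → 119
game_id=606: ✓ → 92
game_id=607: ✗
game_id=608: ✗
game_id=609: ✓ → 72
game_id=610: ✓ → 61
game_id=611: ✓ → 82
game_id=612: ✓ → 106
game_id=613: ✗
home_pts_sum = 96 + 104 + 103 + 129 + 118 + 119 + 92 + 72 + 61 + 82 + 106 = 1082
—
[home_avg: venue in ('home', 'away', 'neutral') or home_pts < 88]
game_id=600: ✓ → 96
game_id=601: ✓ → 104
game_id=602: ✓ → 103
game_id=603: ✓ → 129
game_id=604: ✓ → 118
game_id=605: ✓ → 119
game_id=606: ✓ → 92
game_id=607: ✓ → 84
game_id=608: ✓ → 112
game_id=609: ✓ → 72
game_id=610: ✓ → 61
game_id=611: ✓ → 82
game_id=612: ✓ → 106
game_id=613: ✓ → 106
home_avg = (96 + 104 + 103 + 129 + 118 + 119 + 92 + 84 + 112 + 72 + 61 + 82 + 106 + 106) / 14 = 98.8571428571
—
[quarter_max: quarter = 1 or venue = 'home']
game_id=600: ✗
game_id=601: ✓ → 104
game_id=602: ✗
game_id=603: ✗
game_id=604: ✗
game_id=605: ✗
game_id=606: ✓ → 92
game_id=607: ✗
game_id=608: ✓ → 112
game_id=609: ✓ → 72
game_id=610: ✗
game_id=611: ✗
game_id=612: ✗
game_id=613: ✓ → 106
quarter_max = MAX(104, 92, 112, 72, 106) = 112

home_pts_sum=1082, home_avg=98.8571428571, quarter_max=112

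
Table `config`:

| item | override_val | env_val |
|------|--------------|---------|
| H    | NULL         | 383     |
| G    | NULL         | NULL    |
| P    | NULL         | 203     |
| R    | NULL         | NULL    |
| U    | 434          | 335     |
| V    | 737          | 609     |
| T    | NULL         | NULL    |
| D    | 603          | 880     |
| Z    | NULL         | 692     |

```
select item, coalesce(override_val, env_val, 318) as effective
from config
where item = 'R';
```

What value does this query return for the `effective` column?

318

item = R: override_val=NULL, env_val=NULL.
override_val=NULL, env_val=NULL, → literal 318 → 318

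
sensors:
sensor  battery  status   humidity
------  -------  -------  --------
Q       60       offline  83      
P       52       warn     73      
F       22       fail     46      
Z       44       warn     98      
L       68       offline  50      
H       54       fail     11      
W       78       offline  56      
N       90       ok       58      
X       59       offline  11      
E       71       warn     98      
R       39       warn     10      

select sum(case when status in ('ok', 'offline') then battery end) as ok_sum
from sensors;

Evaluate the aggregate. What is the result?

sensor=Q: ✓ → 60
sensor=P: ✗
sensor=F: ✗
sensor=Z: ✗
sensor=L: ✓ → 68
sensor=H: ✗
sensor=W: ✓ → 78
sensor=N: ✓ → 90
sensor=X: ✓ → 59
sensor=E: ✗
sensor=R: ✗
ok_sum = 60 + 68 + 78 + 90 + 59 = 355

355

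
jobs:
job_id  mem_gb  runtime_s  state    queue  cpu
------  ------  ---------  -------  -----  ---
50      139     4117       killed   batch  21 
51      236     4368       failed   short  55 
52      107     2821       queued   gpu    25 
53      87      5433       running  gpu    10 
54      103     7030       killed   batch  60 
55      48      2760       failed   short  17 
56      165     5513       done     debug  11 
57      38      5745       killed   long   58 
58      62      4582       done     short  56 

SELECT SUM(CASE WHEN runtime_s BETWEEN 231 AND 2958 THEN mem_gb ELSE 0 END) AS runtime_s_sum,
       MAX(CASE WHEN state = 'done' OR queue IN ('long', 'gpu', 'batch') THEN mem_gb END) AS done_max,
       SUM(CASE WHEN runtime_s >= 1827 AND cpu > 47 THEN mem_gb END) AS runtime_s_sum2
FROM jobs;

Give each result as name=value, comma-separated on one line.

[runtime_s_sum: runtime_s BETWEEN 231 AND 2958]
job_id=50: ✗
job_id=51: ✗
job_id=52: ✓ → 107
job_id=53: ✗
job_id=54: ✗
job_id=55: ✓ → 48
job_id=56: ✗
job_id=57: ✗
job_id=58: ✗
runtime_s_sum = 107 + 48 = 155
—
[done_max: state = 'done' OR queue IN ('long', 'gpu', 'batch')]
job_id=50: ✓ → 139
job_id=51: ✗
job_id=52: ✓ → 107
job_id=53: ✓ → 87
job_id=54: ✓ → 103
job_id=55: ✗
job_id=56: ✓ → 165
job_id=57: ✓ → 38
job_id=58: ✓ → 62
done_max = MAX(139, 107, 87, 103, 165, 38, 62) = 165
—
[runtime_s_sum2: runtime_s >= 1827 AND cpu > 47]
job_id=50: ✗
job_id=51: ✓ → 236
job_id=52: ✗
job_id=53: ✗
job_id=54: ✓ → 103
job_id=55: ✗
job_id=56: ✗
job_id=57: ✓ → 38
job_id=58: ✓ → 62
runtime_s_sum2 = 236 + 103 + 38 + 62 = 439

runtime_s_sum=155, done_max=165, runtime_s_sum2=439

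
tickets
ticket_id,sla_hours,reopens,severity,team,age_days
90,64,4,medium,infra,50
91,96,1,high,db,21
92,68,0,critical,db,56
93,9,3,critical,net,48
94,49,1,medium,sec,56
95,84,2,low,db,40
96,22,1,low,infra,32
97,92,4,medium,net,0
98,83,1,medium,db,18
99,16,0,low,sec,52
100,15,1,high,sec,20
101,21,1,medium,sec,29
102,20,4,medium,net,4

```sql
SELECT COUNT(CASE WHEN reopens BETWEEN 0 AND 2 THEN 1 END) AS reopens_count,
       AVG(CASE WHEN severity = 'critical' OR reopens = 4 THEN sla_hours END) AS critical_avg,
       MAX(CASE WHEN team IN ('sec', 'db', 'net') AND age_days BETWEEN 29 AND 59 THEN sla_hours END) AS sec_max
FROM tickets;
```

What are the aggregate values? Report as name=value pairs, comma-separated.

reopens_count=9, critical_avg=50.6, sec_max=84

[reopens_count: reopens BETWEEN 0 AND 2]
ticket_id=90: ✗
ticket_id=91: ✓ → 1
ticket_id=92: ✓ → 1
ticket_id=93: ✗
ticket_id=94: ✓ → 1
ticket_id=95: ✓ → 1
ticket_id=96: ✓ → 1
ticket_id=97: ✗
ticket_id=98: ✓ → 1
ticket_id=99: ✓ → 1
ticket_id=100: ✓ → 1
ticket_id=101: ✓ → 1
ticket_id=102: ✗
reopens_count = COUNT(1, 1, 1, 1, 1, 1, 1, 1, 1) = 9
—
[critical_avg: severity = 'critical' OR reopens = 4]
ticket_id=90: ✓ → 64
ticket_id=91: ✗
ticket_id=92: ✓ → 68
ticket_id=93: ✓ → 9
ticket_id=94: ✗
ticket_id=95: ✗
ticket_id=96: ✗
ticket_id=97: ✓ → 92
ticket_id=98: ✗
ticket_id=99: ✗
ticket_id=100: ✗
ticket_id=101: ✗
ticket_id=102: ✓ → 20
critical_avg = (64 + 68 + 9 + 92 + 20) / 5 = 50.6
—
[sec_max: team IN ('sec', 'db', 'net') AND age_days BETWEEN 29 AND 59]
ticket_id=90: ✗
ticket_id=91: ✗
ticket_id=92: ✓ → 68
ticket_id=93: ✓ → 9
ticket_id=94: ✓ → 49
ticket_id=95: ✓ → 84
ticket_id=96: ✗
ticket_id=97: ✗
ticket_id=98: ✗
ticket_id=99: ✓ → 16
ticket_id=100: ✗
ticket_id=101: ✓ → 21
ticket_id=102: ✗
sec_max = MAX(68, 9, 49, 84, 16, 21) = 84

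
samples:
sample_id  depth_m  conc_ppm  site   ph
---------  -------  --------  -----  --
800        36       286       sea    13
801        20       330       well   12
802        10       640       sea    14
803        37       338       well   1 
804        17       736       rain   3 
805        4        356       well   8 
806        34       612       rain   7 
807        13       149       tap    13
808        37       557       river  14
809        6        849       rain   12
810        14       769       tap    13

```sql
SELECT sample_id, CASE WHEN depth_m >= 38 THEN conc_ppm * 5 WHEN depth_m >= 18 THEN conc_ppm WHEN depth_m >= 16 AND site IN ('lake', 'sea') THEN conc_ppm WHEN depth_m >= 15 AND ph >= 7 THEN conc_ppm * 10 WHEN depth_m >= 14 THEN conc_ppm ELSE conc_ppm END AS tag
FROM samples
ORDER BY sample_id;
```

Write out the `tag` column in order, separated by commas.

sample_id=800: depth_m >= 18 → 286
sample_id=801: depth_m >= 18 → 330
sample_id=802: ELSE → 640
sample_id=803: depth_m >= 18 → 338
sample_id=804: depth_m >= 14 → 736
sample_id=805: ELSE → 356
sample_id=806: depth_m >= 18 → 612
sample_id=807: ELSE → 149
sample_id=808: depth_m >= 18 → 557
sample_id=809: ELSE → 849
sample_id=810: depth_m >= 14 → 769

286, 330, 640, 338, 736, 356, 612, 149, 557, 849, 769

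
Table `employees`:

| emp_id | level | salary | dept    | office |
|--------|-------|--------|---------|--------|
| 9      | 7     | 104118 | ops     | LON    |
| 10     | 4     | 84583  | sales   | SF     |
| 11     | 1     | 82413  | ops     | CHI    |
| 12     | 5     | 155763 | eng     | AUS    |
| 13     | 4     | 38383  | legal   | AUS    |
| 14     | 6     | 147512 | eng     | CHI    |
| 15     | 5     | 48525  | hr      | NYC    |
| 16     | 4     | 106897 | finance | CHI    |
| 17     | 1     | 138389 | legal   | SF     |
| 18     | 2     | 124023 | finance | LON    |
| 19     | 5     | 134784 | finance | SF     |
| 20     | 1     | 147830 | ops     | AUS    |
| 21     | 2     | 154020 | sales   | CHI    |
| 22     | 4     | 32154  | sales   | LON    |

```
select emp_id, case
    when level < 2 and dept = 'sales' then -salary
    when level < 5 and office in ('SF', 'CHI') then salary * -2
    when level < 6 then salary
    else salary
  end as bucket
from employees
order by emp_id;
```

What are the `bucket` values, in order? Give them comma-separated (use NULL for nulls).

104118, -169166, -164826, 155763, 38383, 147512, 48525, -213794, -276778, 124023, 134784, 147830, -308040, 32154

emp_id=9: ELSE → 104118
emp_id=10: level < 5 and office in ('SF', 'CHI') → -169166
emp_id=11: level < 5 and office in ('SF', 'CHI') → -164826
emp_id=12: level < 6 → 155763
emp_id=13: level < 6 → 38383
emp_id=14: ELSE → 147512
emp_id=15: level < 6 → 48525
emp_id=16: level < 5 and office in ('SF', 'CHI') → -213794
emp_id=17: level < 5 and office in ('SF', 'CHI') → -276778
emp_id=18: level < 6 → 124023
emp_id=19: level < 6 → 134784
emp_id=20: level < 6 → 147830
emp_id=21: level < 5 and office in ('SF', 'CHI') → -308040
emp_id=22: level < 6 → 32154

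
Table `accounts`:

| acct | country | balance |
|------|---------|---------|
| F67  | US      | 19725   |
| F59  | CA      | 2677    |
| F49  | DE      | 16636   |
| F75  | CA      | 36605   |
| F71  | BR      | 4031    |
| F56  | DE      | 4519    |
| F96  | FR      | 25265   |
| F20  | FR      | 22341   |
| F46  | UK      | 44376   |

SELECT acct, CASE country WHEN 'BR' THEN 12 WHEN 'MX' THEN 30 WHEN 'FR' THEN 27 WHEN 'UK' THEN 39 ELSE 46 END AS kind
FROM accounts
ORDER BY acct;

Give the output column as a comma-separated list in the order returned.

acct=F20: country='FR' → 27
acct=F46: country='UK' → 39
acct=F49: ELSE → 46
acct=F56: ELSE → 46
acct=F59: ELSE → 46
acct=F67: ELSE → 46
acct=F71: country='BR' → 12
acct=F75: ELSE → 46
acct=F96: country='FR' → 27

27, 39, 46, 46, 46, 46, 12, 46, 27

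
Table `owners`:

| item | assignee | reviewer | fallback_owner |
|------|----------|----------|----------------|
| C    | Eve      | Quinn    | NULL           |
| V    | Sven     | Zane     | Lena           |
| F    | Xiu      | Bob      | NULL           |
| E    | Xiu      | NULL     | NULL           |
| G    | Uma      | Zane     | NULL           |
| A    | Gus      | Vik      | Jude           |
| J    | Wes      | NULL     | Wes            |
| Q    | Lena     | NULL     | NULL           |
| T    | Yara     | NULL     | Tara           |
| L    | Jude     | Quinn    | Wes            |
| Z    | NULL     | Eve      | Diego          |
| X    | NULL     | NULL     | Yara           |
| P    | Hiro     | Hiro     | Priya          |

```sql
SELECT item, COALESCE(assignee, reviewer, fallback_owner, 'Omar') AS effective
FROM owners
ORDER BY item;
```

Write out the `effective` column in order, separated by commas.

Gus, Eve, Xiu, Xiu, Uma, Wes, Jude, Hiro, Lena, Yara, Sven, Yara, Eve

item=A: assignee=Gus → Gus
item=C: assignee=Eve → Eve
item=E: assignee=Xiu → Xiu
item=F: assignee=Xiu → Xiu
item=G: assignee=Uma → Uma
item=J: assignee=Wes → Wes
item=L: assignee=Jude → Jude
item=P: assignee=Hiro → Hiro
item=Q: assignee=Lena → Lena
item=T: assignee=Yara → Yara
item=V: assignee=Sven → Sven
item=X: assignee=NULL, reviewer=NULL, fallback_owner=Yara → Yara
item=Z: assignee=NULL, reviewer=Eve → Eve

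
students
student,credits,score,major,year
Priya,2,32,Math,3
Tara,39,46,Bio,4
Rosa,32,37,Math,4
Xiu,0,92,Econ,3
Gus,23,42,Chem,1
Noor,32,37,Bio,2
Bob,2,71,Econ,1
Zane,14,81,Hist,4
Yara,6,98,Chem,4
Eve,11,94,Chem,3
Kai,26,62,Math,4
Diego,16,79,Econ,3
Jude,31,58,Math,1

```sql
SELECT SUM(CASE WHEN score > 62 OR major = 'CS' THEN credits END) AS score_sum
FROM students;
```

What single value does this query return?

49

student=Priya: ✗
student=Tara: ✗
student=Rosa: ✗
student=Xiu: ✓ → 0
student=Gus: ✗
student=Noor: ✗
student=Bob: ✓ → 2
student=Zane: ✓ → 14
student=Yara: ✓ → 6
student=Eve: ✓ → 11
student=Kai: ✗
student=Diego: ✓ → 16
student=Jude: ✗
score_sum = 2 + 14 + 6 + 11 + 16 = 49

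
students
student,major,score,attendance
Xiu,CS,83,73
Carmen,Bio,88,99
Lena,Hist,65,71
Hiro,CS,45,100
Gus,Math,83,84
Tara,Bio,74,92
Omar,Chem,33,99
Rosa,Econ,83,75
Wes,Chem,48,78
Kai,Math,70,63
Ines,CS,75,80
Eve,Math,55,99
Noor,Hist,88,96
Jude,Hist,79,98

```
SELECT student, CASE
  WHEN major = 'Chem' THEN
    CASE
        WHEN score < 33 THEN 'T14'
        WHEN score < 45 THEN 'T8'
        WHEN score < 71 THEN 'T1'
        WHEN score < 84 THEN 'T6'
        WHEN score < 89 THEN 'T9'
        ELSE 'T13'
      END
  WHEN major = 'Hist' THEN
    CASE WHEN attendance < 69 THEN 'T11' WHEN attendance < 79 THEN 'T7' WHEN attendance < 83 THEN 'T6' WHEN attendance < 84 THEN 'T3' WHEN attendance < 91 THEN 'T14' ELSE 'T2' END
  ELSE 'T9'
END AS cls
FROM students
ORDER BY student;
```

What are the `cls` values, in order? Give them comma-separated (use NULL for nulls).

T9, T9, T9, T9, T9, T2, T9, T7, T2, T8, T9, T9, T1, T9

student=Carmen: major='Bio' → outer ELSE → T9
student=Eve: major='Math' → outer ELSE → T9
student=Gus: major='Math' → outer ELSE → T9
student=Hiro: major='CS' → outer ELSE → T9
student=Ines: major='CS' → outer ELSE → T9
student=Jude: major='Hist' → inner[ELSE] → T2
student=Kai: major='Math' → outer ELSE → T9
student=Lena: major='Hist' → inner[attendance < 79] → T7
student=Noor: major='Hist' → inner[ELSE] → T2
student=Omar: major='Chem' → inner[score < 45] → T8
student=Rosa: major='Econ' → outer ELSE → T9
student=Tara: major='Bio' → outer ELSE → T9
student=Wes: major='Chem' → inner[score < 71] → T1
student=Xiu: major='CS' → outer ELSE → T9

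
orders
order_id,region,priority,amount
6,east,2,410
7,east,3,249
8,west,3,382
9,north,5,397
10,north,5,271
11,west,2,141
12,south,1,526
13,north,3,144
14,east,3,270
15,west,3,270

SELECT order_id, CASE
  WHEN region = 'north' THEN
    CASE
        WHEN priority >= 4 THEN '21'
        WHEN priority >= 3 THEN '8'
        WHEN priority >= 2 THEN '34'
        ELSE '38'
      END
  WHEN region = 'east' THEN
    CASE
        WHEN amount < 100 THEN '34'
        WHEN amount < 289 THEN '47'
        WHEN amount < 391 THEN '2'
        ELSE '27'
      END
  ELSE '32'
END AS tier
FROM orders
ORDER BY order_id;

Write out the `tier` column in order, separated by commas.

order_id=6: region='east' → inner[ELSE] → 27
order_id=7: region='east' → inner[amount < 289] → 47
order_id=8: region='west' → outer ELSE → 32
order_id=9: region='north' → inner[priority >= 4] → 21
order_id=10: region='north' → inner[priority >= 4] → 21
order_id=11: region='west' → outer ELSE → 32
order_id=12: region='south' → outer ELSE → 32
order_id=13: region='north' → inner[priority >= 3] → 8
order_id=14: region='east' → inner[amount < 289] → 47
order_id=15: region='west' → outer ELSE → 32

27, 47, 32, 21, 21, 32, 32, 8, 47, 32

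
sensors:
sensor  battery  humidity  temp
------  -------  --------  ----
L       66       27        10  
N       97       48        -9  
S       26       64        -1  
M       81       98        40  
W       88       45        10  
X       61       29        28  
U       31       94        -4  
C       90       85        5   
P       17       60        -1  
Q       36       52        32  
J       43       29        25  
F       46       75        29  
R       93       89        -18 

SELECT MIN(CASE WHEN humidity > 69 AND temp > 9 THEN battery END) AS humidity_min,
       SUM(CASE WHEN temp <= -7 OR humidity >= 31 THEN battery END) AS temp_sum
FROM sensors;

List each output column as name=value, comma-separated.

[humidity_min: humidity > 69 AND temp > 9]
sensor=L: ✗
sensor=N: ✗
sensor=S: ✗
sensor=M: ✓ → 81
sensor=W: ✗
sensor=X: ✗
sensor=U: ✗
sensor=C: ✗
sensor=P: ✗
sensor=Q: ✗
sensor=J: ✗
sensor=F: ✓ → 46
sensor=R: ✗
humidity_min = MIN(81, 46) = 46
—
[temp_sum: temp <= -7 OR humidity >= 31]
sensor=L: ✗
sensor=N: ✓ → 97
sensor=S: ✓ → 26
sensor=M: ✓ → 81
sensor=W: ✓ → 88
sensor=X: ✗
sensor=U: ✓ → 31
sensor=C: ✓ → 90
sensor=P: ✓ → 17
sensor=Q: ✓ → 36
sensor=J: ✗
sensor=F: ✓ → 46
sensor=R: ✓ → 93
temp_sum = 97 + 26 + 81 + 88 + 31 + 90 + 17 + 36 + 46 + 93 = 605

humidity_min=46, temp_sum=605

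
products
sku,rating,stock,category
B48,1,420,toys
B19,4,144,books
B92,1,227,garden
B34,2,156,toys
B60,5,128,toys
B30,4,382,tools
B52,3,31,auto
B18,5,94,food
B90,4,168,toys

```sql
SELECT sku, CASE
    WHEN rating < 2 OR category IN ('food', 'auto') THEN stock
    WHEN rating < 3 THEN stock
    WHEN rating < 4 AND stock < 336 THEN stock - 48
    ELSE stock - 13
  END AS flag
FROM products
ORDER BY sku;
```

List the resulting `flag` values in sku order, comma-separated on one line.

94, 131, 369, 156, 420, 31, 115, 155, 227

sku=B18: rating < 2 OR category IN ('food', 'auto') → 94
sku=B19: ELSE → 131
sku=B30: ELSE → 369
sku=B34: rating < 3 → 156
sku=B48: rating < 2 OR category IN ('food', 'auto') → 420
sku=B52: rating < 2 OR category IN ('food', 'auto') → 31
sku=B60: ELSE → 115
sku=B90: ELSE → 155
sku=B92: rating < 2 OR category IN ('food', 'auto') → 227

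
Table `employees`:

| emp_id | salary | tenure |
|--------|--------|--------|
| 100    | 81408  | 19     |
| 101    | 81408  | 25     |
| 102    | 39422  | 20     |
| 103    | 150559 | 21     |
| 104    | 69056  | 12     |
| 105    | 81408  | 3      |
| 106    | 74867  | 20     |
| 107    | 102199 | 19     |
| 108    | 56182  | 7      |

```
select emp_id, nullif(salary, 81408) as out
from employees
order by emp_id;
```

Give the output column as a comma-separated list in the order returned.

NULL, NULL, 39422, 150559, 69056, NULL, 74867, 102199, 56182

emp_id=100: salary=81408 vs 81408: equal → NULL
emp_id=101: salary=81408 vs 81408: equal → NULL
emp_id=102: salary=39422 vs 81408: differ → 39422
emp_id=103: salary=150559 vs 81408: differ → 150559
emp_id=104: salary=69056 vs 81408: differ → 69056
emp_id=105: salary=81408 vs 81408: equal → NULL
emp_id=106: salary=74867 vs 81408: differ → 74867
emp_id=107: salary=102199 vs 81408: differ → 102199
emp_id=108: salary=56182 vs 81408: differ → 56182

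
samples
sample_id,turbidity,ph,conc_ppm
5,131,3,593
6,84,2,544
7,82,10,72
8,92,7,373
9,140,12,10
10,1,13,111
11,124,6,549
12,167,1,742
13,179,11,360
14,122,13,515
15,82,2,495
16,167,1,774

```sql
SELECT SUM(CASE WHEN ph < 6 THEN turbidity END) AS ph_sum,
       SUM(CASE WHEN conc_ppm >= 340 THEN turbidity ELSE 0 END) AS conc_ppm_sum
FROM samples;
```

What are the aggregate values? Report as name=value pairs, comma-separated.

ph_sum=631, conc_ppm_sum=1148

[ph_sum: ph < 6]
sample_id=5: ✓ → 131
sample_id=6: ✓ → 84
sample_id=7: ✗
sample_id=8: ✗
sample_id=9: ✗
sample_id=10: ✗
sample_id=11: ✗
sample_id=12: ✓ → 167
sample_id=13: ✗
sample_id=14: ✗
sample_id=15: ✓ → 82
sample_id=16: ✓ → 167
ph_sum = 131 + 84 + 167 + 82 + 167 = 631
—
[conc_ppm_sum: conc_ppm >= 340]
sample_id=5: ✓ → 131
sample_id=6: ✓ → 84
sample_id=7: ✗
sample_id=8: ✓ → 92
sample_id=9: ✗
sample_id=10: ✗
sample_id=11: ✓ → 124
sample_id=12: ✓ → 167
sample_id=13: ✓ → 179
sample_id=14: ✓ → 122
sample_id=15: ✓ → 82
sample_id=16: ✓ → 167
conc_ppm_sum = 131 + 84 + 92 + 124 + 167 + 179 + 122 + 82 + 167 = 1148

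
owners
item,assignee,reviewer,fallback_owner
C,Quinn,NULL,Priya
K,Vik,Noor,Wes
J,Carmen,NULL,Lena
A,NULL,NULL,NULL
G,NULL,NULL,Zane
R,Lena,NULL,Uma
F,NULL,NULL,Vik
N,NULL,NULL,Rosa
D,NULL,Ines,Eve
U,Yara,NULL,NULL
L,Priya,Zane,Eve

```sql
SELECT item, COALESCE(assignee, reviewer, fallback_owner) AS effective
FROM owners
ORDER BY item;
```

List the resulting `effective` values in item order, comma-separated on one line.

item=A: assignee=NULL, reviewer=NULL, fallback_owner=NULL (all NULL) → NULL
item=C: assignee=Quinn → Quinn
item=D: assignee=NULL, reviewer=Ines → Ines
item=F: assignee=NULL, reviewer=NULL, fallback_owner=Vik → Vik
item=G: assignee=NULL, reviewer=NULL, fallback_owner=Zane → Zane
item=J: assignee=Carmen → Carmen
item=K: assignee=Vik → Vik
item=L: assignee=Priya → Priya
item=N: assignee=NULL, reviewer=NULL, fallback_owner=Rosa → Rosa
item=R: assignee=Lena → Lena
item=U: assignee=Yara → Yara

NULL, Quinn, Ines, Vik, Zane, Carmen, Vik, Priya, Rosa, Lena, Yara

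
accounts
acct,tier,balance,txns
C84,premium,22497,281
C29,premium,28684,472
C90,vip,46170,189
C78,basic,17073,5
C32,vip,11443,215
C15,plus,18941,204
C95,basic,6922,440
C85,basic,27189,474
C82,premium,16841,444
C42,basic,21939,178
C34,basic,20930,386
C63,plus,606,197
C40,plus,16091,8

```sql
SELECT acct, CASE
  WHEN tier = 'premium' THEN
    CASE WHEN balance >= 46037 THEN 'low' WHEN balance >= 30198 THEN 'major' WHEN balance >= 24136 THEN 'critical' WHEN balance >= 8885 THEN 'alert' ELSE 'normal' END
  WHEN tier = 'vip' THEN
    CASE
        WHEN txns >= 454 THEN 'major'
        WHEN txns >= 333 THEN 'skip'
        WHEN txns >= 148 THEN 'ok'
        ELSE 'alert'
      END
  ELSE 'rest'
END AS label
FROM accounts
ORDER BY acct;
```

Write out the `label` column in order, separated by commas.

rest, critical, ok, rest, rest, rest, rest, rest, alert, alert, rest, ok, rest

acct=C15: tier='plus' → outer ELSE → rest
acct=C29: tier='premium' → inner[balance >= 24136] → critical
acct=C32: tier='vip' → inner[txns >= 148] → ok
acct=C34: tier='basic' → outer ELSE → rest
acct=C40: tier='plus' → outer ELSE → rest
acct=C42: tier='basic' → outer ELSE → rest
acct=C63: tier='plus' → outer ELSE → rest
acct=C78: tier='basic' → outer ELSE → rest
acct=C82: tier='premium' → inner[balance >= 8885] → alert
acct=C84: tier='premium' → inner[balance >= 8885] → alert
acct=C85: tier='basic' → outer ELSE → rest
acct=C90: tier='vip' → inner[txns >= 148] → ok
acct=C95: tier='basic' → outer ELSE → rest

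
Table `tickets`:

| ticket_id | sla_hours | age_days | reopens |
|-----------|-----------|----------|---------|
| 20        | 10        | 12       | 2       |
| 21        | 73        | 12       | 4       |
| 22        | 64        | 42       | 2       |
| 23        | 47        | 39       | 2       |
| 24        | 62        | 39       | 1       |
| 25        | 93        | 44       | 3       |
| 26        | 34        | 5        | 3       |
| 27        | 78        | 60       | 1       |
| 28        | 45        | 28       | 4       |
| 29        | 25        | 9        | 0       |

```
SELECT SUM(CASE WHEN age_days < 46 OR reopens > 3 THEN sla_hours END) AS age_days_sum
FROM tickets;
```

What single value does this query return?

453

ticket_id=20: ✓ → 10
ticket_id=21: ✓ → 73
ticket_id=22: ✓ → 64
ticket_id=23: ✓ → 47
ticket_id=24: ✓ → 62
ticket_id=25: ✓ → 93
ticket_id=26: ✓ → 34
ticket_id=27: ✗
ticket_id=28: ✓ → 45
ticket_id=29: ✓ → 25
age_days_sum = 10 + 73 + 64 + 47 + 62 + 93 + 34 + 45 + 25 = 453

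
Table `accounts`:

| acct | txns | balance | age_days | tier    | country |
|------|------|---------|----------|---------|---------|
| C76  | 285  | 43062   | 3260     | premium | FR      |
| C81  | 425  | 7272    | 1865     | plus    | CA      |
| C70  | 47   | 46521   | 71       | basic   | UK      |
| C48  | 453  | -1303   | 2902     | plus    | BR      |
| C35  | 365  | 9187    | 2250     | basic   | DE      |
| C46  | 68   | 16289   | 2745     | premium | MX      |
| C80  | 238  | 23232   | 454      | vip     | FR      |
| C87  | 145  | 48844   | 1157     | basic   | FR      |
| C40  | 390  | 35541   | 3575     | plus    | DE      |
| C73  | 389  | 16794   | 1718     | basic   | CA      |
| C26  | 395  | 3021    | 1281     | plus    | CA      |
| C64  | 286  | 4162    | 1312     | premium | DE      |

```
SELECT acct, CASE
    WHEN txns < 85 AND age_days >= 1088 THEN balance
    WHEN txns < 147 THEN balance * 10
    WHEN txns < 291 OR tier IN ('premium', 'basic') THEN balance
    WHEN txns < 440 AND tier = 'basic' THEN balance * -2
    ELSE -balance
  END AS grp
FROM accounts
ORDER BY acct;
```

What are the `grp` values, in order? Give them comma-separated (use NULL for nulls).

-3021, 9187, -35541, 16289, 1303, 4162, 465210, 16794, 43062, 23232, -7272, 488440

acct=C26: ELSE → -3021
acct=C35: txns < 291 OR tier IN ('premium', 'basic') → 9187
acct=C40: ELSE → -35541
acct=C46: txns < 85 AND age_days >= 1088 → 16289
acct=C48: ELSE → 1303
acct=C64: txns < 291 OR tier IN ('premium', 'basic') → 4162
acct=C70: txns < 147 → 465210
acct=C73: txns < 291 OR tier IN ('premium', 'basic') → 16794
acct=C76: txns < 291 OR tier IN ('premium', 'basic') → 43062
acct=C80: txns < 291 OR tier IN ('premium', 'basic') → 23232
acct=C81: ELSE → -7272
acct=C87: txns < 147 → 488440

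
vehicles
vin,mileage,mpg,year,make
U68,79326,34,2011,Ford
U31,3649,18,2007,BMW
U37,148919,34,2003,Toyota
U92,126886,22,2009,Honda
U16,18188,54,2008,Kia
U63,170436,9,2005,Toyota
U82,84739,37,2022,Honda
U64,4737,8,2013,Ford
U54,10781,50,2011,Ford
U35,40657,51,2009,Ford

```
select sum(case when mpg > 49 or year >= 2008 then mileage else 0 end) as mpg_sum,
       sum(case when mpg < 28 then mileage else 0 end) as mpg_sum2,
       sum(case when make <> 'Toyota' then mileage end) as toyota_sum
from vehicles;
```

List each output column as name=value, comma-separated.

mpg_sum=365314, mpg_sum2=305708, toyota_sum=368963

[mpg_sum: mpg > 49 or year >= 2008]
vin=U68: ✓ → 79326
vin=U31: ✗
vin=U37: ✗
vin=U92: ✓ → 126886
vin=U16: ✓ → 18188
vin=U63: ✗
vin=U82: ✓ → 84739
vin=U64: ✓ → 4737
vin=U54: ✓ → 10781
vin=U35: ✓ → 40657
mpg_sum = 79326 + 126886 + 18188 + 84739 + 4737 + 10781 + 40657 = 365314
—
[mpg_sum2: mpg < 28]
vin=U68: ✗
vin=U31: ✓ → 3649
vin=U37: ✗
vin=U92: ✓ → 126886
vin=U16: ✗
vin=U63: ✓ → 170436
vin=U82: ✗
vin=U64: ✓ → 4737
vin=U54: ✗
vin=U35: ✗
mpg_sum2 = 3649 + 126886 + 170436 + 4737 = 305708
—
[toyota_sum: make <> 'Toyota']
vin=U68: ✓ → 79326
vin=U31: ✓ → 3649
vin=U37: ✗
vin=U92: ✓ → 126886
vin=U16: ✓ → 18188
vin=U63: ✗
vin=U82: ✓ → 84739
vin=U64: ✓ → 4737
vin=U54: ✓ → 10781
vin=U35: ✓ → 40657
toyota_sum = 79326 + 3649 + 126886 + 18188 + 84739 + 4737 + 10781 + 40657 = 368963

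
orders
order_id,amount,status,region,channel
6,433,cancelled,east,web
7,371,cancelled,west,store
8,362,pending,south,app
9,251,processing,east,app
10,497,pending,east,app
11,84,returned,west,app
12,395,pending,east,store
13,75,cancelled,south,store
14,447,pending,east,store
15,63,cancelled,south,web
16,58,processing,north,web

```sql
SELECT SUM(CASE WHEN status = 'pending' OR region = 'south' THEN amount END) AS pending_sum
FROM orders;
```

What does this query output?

1839

order_id=6: ✗
order_id=7: ✗
order_id=8: ✓ → 362
order_id=9: ✗
order_id=10: ✓ → 497
order_id=11: ✗
order_id=12: ✓ → 395
order_id=13: ✓ → 75
order_id=14: ✓ → 447
order_id=15: ✓ → 63
order_id=16: ✗
pending_sum = 362 + 497 + 395 + 75 + 447 + 63 = 1839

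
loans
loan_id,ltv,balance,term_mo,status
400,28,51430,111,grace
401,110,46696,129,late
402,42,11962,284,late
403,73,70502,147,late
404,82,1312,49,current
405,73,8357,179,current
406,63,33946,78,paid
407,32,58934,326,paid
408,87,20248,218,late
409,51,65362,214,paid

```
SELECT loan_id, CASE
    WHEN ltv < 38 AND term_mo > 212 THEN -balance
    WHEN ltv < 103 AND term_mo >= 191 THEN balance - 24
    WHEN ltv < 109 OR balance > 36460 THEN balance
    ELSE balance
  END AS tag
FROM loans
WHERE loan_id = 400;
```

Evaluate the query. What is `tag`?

51430

loan_id = 400: ltv=28, balance=51430, term_mo=111, status=grace.
ltv < 38 AND term_mo > 212 → false
ltv < 103 AND term_mo >= 191 → false
ltv < 109 OR balance > 36460 → true → 51430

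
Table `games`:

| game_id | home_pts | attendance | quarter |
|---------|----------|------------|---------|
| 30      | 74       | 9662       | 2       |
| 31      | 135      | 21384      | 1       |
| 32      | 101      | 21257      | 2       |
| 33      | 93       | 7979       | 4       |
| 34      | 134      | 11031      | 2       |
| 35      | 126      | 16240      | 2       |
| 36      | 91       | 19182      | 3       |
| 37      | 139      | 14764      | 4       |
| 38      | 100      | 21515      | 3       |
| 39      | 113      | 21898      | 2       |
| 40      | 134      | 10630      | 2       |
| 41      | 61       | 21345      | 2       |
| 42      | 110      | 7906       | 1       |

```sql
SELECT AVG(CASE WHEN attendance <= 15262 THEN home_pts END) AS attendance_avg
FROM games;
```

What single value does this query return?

114

game_id=30: ✓ → 74
game_id=31: ✗
game_id=32: ✗
game_id=33: ✓ → 93
game_id=34: ✓ → 134
game_id=35: ✗
game_id=36: ✗
game_id=37: ✓ → 139
game_id=38: ✗
game_id=39: ✗
game_id=40: ✓ → 134
game_id=41: ✗
game_id=42: ✓ → 110
attendance_avg = (74 + 93 + 134 + 139 + 134 + 110) / 6 = 114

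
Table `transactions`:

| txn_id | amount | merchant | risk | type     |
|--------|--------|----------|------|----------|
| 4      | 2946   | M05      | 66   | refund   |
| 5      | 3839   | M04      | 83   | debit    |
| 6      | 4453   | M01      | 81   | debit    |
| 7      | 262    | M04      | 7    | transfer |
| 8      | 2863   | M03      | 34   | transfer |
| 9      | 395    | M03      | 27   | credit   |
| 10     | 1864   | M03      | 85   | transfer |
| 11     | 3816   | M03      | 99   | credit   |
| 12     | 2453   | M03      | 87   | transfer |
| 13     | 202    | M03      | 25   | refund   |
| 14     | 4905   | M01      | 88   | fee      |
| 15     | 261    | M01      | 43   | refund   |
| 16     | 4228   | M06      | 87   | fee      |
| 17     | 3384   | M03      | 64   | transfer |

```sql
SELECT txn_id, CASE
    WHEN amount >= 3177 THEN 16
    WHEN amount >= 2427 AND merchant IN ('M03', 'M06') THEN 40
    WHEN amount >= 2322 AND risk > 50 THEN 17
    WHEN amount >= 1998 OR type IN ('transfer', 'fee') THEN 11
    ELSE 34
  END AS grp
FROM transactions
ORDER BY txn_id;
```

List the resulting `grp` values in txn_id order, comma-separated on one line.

17, 16, 16, 11, 40, 34, 11, 16, 40, 34, 16, 34, 16, 16

txn_id=4: amount >= 2322 AND risk > 50 → 17
txn_id=5: amount >= 3177 → 16
txn_id=6: amount >= 3177 → 16
txn_id=7: amount >= 1998 OR type IN ('transfer', 'fee') → 11
txn_id=8: amount >= 2427 AND merchant IN ('M03', 'M06') → 40
txn_id=9: ELSE → 34
txn_id=10: amount >= 1998 OR type IN ('transfer', 'fee') → 11
txn_id=11: amount >= 3177 → 16
txn_id=12: amount >= 2427 AND merchant IN ('M03', 'M06') → 40
txn_id=13: ELSE → 34
txn_id=14: amount >= 3177 → 16
txn_id=15: ELSE → 34
txn_id=16: amount >= 3177 → 16
txn_id=17: amount >= 3177 → 16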